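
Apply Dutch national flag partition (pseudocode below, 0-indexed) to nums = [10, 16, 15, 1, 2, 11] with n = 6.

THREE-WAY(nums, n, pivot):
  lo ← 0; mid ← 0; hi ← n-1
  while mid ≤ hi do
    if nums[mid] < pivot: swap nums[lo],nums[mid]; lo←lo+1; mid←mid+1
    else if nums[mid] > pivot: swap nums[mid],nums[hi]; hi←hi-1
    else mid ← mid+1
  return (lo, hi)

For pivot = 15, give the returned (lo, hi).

lo=0 mid=0 hi=5
10<15: swap(0,0), lo=1 mid=1 ⇒ [10, 16, 15, 1, 2, 11]
16>15: swap(1,5), hi=4 ⇒ [10, 11, 15, 1, 2, 16]
11<15: swap(1,1), lo=2 mid=2 ⇒ [10, 11, 15, 1, 2, 16]
15=15: mid=3
1<15: swap(2,3), lo=3 mid=4 ⇒ [10, 11, 1, 15, 2, 16]
2<15: swap(3,4), lo=4 mid=5 ⇒ [10, 11, 1, 2, 15, 16]
done. lo=4 hi=4; nums=[10, 11, 1, 2, 15, 16]

(4, 4)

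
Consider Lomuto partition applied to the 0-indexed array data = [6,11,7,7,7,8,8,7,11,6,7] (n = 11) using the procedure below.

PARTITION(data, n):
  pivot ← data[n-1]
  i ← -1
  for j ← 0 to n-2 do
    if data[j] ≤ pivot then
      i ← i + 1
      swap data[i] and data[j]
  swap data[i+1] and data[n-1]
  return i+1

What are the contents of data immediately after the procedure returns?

pivot = data[10] = 7; i = -1
j=0: data[0]=6 ≤ 7 → i=0, swap data[0],data[0] (no change) → [6,11,7,7,7,8,8,7,11,6,7]
j=1: data[1]=11 > 7 → no swap
j=2: data[2]=7 ≤ 7 → i=1, swap data[1],data[2] → [6,7,11,7,7,8,8,7,11,6,7]
j=3: data[3]=7 ≤ 7 → i=2, swap data[2],data[3] → [6,7,7,11,7,8,8,7,11,6,7]
j=4: data[4]=7 ≤ 7 → i=3, swap data[3],data[4] → [6,7,7,7,11,8,8,7,11,6,7]
j=5: data[5]=8 > 7 → no swap
j=6: data[6]=8 > 7 → no swap
j=7: data[7]=7 ≤ 7 → i=4, swap data[4],data[7] → [6,7,7,7,7,8,8,11,11,6,7]
j=8: data[8]=11 > 7 → no swap
j=9: data[9]=6 ≤ 7 → i=5, swap data[5],data[9] → [6,7,7,7,7,6,8,11,11,8,7]
final swap data[6],data[10] → [6,7,7,7,7,6,7,11,11,8,8]; return 6

[6,7,7,7,7,6,7,11,11,8,8]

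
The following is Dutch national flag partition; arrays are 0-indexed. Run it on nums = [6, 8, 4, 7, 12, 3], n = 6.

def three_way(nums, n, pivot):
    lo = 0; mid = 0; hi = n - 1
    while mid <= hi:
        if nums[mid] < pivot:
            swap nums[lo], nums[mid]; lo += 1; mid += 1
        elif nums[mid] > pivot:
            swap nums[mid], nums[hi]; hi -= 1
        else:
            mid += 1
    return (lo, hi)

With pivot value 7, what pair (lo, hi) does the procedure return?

(3, 3)

pivot = 7; lo=0, mid=0, hi=5
nums[mid]=6<7: swap nums[0],nums[0]; lo=1,mid=1 → [6, 8, 4, 7, 12, 3]
nums[mid]=8>7: swap nums[1],nums[5]; hi=4 → [6, 3, 4, 7, 12, 8]
nums[mid]=3<7: swap nums[1],nums[1]; lo=2,mid=2 → [6, 3, 4, 7, 12, 8]
nums[mid]=4<7: swap nums[2],nums[2]; lo=3,mid=3 → [6, 3, 4, 7, 12, 8]
nums[mid]=7=7: mid=4
nums[mid]=12>7: swap nums[4],nums[4]; hi=3 → [6, 3, 4, 7, 12, 8]
end: lo=3, hi=3; nums = [6, 3, 4, 7, 12, 8]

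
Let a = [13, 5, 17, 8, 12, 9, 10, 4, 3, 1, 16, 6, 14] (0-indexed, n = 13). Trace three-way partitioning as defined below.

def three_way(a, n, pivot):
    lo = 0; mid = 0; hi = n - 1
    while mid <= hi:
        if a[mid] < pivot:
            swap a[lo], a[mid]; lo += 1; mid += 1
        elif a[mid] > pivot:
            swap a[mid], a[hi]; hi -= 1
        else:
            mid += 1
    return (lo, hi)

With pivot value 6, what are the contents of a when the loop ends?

pivot = 6; lo=0, mid=0, hi=12
a[mid]=13>6: swap a[0],a[12]; hi=11 → [14, 5, 17, 8, 12, 9, 10, 4, 3, 1, 16, 6, 13]
a[mid]=14>6: swap a[0],a[11]; hi=10 → [6, 5, 17, 8, 12, 9, 10, 4, 3, 1, 16, 14, 13]
a[mid]=6=6: mid=1
a[mid]=5<6: swap a[0],a[1]; lo=1,mid=2 → [5, 6, 17, 8, 12, 9, 10, 4, 3, 1, 16, 14, 13]
a[mid]=17>6: swap a[2],a[10]; hi=9 → [5, 6, 16, 8, 12, 9, 10, 4, 3, 1, 17, 14, 13]
a[mid]=16>6: swap a[2],a[9]; hi=8 → [5, 6, 1, 8, 12, 9, 10, 4, 3, 16, 17, 14, 13]
a[mid]=1<6: swap a[1],a[2]; lo=2,mid=3 → [5, 1, 6, 8, 12, 9, 10, 4, 3, 16, 17, 14, 13]
a[mid]=8>6: swap a[3],a[8]; hi=7 → [5, 1, 6, 3, 12, 9, 10, 4, 8, 16, 17, 14, 13]
a[mid]=3<6: swap a[2],a[3]; lo=3,mid=4 → [5, 1, 3, 6, 12, 9, 10, 4, 8, 16, 17, 14, 13]
a[mid]=12>6: swap a[4],a[7]; hi=6 → [5, 1, 3, 6, 4, 9, 10, 12, 8, 16, 17, 14, 13]
a[mid]=4<6: swap a[3],a[4]; lo=4,mid=5 → [5, 1, 3, 4, 6, 9, 10, 12, 8, 16, 17, 14, 13]
a[mid]=9>6: swap a[5],a[6]; hi=5 → [5, 1, 3, 4, 6, 10, 9, 12, 8, 16, 17, 14, 13]
a[mid]=10>6: swap a[5],a[5]; hi=4 → [5, 1, 3, 4, 6, 10, 9, 12, 8, 16, 17, 14, 13]
end: lo=4, hi=4; a = [5, 1, 3, 4, 6, 10, 9, 12, 8, 16, 17, 14, 13]

[5, 1, 3, 4, 6, 10, 9, 12, 8, 16, 17, 14, 13]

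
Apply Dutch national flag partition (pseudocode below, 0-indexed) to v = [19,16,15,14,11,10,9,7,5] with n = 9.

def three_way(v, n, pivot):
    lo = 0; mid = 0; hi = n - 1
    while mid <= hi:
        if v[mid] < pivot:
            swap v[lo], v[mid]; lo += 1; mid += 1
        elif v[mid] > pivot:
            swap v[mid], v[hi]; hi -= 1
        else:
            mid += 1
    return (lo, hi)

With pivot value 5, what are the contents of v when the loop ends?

[5,15,14,11,10,9,7,16,19]

pivot = 5; lo=0, mid=0, hi=8
v[mid]=19>5: swap v[0],v[8]; hi=7 → [5,16,15,14,11,10,9,7,19]
v[mid]=5=5: mid=1
v[mid]=16>5: swap v[1],v[7]; hi=6 → [5,7,15,14,11,10,9,16,19]
v[mid]=7>5: swap v[1],v[6]; hi=5 → [5,9,15,14,11,10,7,16,19]
v[mid]=9>5: swap v[1],v[5]; hi=4 → [5,10,15,14,11,9,7,16,19]
v[mid]=10>5: swap v[1],v[4]; hi=3 → [5,11,15,14,10,9,7,16,19]
v[mid]=11>5: swap v[1],v[3]; hi=2 → [5,14,15,11,10,9,7,16,19]
v[mid]=14>5: swap v[1],v[2]; hi=1 → [5,15,14,11,10,9,7,16,19]
v[mid]=15>5: swap v[1],v[1]; hi=0 → [5,15,14,11,10,9,7,16,19]
end: lo=0, hi=0; v = [5,15,14,11,10,9,7,16,19]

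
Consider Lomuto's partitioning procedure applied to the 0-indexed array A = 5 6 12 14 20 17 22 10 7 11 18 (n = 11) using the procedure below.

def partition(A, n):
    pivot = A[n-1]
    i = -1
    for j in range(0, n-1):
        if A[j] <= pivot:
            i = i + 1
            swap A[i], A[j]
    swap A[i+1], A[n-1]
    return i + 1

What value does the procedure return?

pivot = A[10] = 18; i = -1
j=0: A[0]=5 ≤ 18 → i=0, swap A[0],A[0] (no change) → 5 6 12 14 20 17 22 10 7 11 18
j=1: A[1]=6 ≤ 18 → i=1, swap A[1],A[1] (no change) → 5 6 12 14 20 17 22 10 7 11 18
j=2: A[2]=12 ≤ 18 → i=2, swap A[2],A[2] (no change) → 5 6 12 14 20 17 22 10 7 11 18
j=3: A[3]=14 ≤ 18 → i=3, swap A[3],A[3] (no change) → 5 6 12 14 20 17 22 10 7 11 18
j=4: A[4]=20 > 18 → no swap
j=5: A[5]=17 ≤ 18 → i=4, swap A[4],A[5] → 5 6 12 14 17 20 22 10 7 11 18
j=6: A[6]=22 > 18 → no swap
j=7: A[7]=10 ≤ 18 → i=5, swap A[5],A[7] → 5 6 12 14 17 10 22 20 7 11 18
j=8: A[8]=7 ≤ 18 → i=6, swap A[6],A[8] → 5 6 12 14 17 10 7 20 22 11 18
j=9: A[9]=11 ≤ 18 → i=7, swap A[7],A[9] → 5 6 12 14 17 10 7 11 22 20 18
final swap A[8],A[10] → 5 6 12 14 17 10 7 11 18 20 22; return 8

8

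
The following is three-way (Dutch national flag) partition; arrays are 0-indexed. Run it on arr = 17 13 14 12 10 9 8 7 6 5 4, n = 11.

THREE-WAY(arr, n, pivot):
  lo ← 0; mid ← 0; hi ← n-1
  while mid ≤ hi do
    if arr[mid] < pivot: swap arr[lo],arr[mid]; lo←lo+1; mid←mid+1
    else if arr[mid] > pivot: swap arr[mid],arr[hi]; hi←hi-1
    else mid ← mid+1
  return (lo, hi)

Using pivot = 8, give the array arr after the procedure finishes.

4 5 6 7 8 9 10 12 14 13 17

pivot = 8; lo=0, mid=0, hi=10
arr[mid]=17>8: swap arr[0],arr[10]; hi=9 → 4 13 14 12 10 9 8 7 6 5 17
arr[mid]=4<8: swap arr[0],arr[0]; lo=1,mid=1 → 4 13 14 12 10 9 8 7 6 5 17
arr[mid]=13>8: swap arr[1],arr[9]; hi=8 → 4 5 14 12 10 9 8 7 6 13 17
arr[mid]=5<8: swap arr[1],arr[1]; lo=2,mid=2 → 4 5 14 12 10 9 8 7 6 13 17
arr[mid]=14>8: swap arr[2],arr[8]; hi=7 → 4 5 6 12 10 9 8 7 14 13 17
arr[mid]=6<8: swap arr[2],arr[2]; lo=3,mid=3 → 4 5 6 12 10 9 8 7 14 13 17
arr[mid]=12>8: swap arr[3],arr[7]; hi=6 → 4 5 6 7 10 9 8 12 14 13 17
arr[mid]=7<8: swap arr[3],arr[3]; lo=4,mid=4 → 4 5 6 7 10 9 8 12 14 13 17
arr[mid]=10>8: swap arr[4],arr[6]; hi=5 → 4 5 6 7 8 9 10 12 14 13 17
arr[mid]=8=8: mid=5
arr[mid]=9>8: swap arr[5],arr[5]; hi=4 → 4 5 6 7 8 9 10 12 14 13 17
end: lo=4, hi=4; arr = 4 5 6 7 8 9 10 12 14 13 17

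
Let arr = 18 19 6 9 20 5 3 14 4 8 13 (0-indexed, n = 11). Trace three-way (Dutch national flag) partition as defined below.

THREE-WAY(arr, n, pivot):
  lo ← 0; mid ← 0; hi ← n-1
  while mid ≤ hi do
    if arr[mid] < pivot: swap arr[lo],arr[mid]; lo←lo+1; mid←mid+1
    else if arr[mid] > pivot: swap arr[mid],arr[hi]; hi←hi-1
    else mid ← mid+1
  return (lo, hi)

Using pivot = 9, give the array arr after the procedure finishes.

lo=0 mid=0 hi=10
18>9: swap(0,10), hi=9 ⇒ 13 19 6 9 20 5 3 14 4 8 18
13>9: swap(0,9), hi=8 ⇒ 8 19 6 9 20 5 3 14 4 13 18
8<9: swap(0,0), lo=1 mid=1 ⇒ 8 19 6 9 20 5 3 14 4 13 18
19>9: swap(1,8), hi=7 ⇒ 8 4 6 9 20 5 3 14 19 13 18
4<9: swap(1,1), lo=2 mid=2 ⇒ 8 4 6 9 20 5 3 14 19 13 18
6<9: swap(2,2), lo=3 mid=3 ⇒ 8 4 6 9 20 5 3 14 19 13 18
9=9: mid=4
20>9: swap(4,7), hi=6 ⇒ 8 4 6 9 14 5 3 20 19 13 18
14>9: swap(4,6), hi=5 ⇒ 8 4 6 9 3 5 14 20 19 13 18
3<9: swap(3,4), lo=4 mid=5 ⇒ 8 4 6 3 9 5 14 20 19 13 18
5<9: swap(4,5), lo=5 mid=6 ⇒ 8 4 6 3 5 9 14 20 19 13 18
done. lo=5 hi=5; arr=8 4 6 3 5 9 14 20 19 13 18

8 4 6 3 5 9 14 20 19 13 18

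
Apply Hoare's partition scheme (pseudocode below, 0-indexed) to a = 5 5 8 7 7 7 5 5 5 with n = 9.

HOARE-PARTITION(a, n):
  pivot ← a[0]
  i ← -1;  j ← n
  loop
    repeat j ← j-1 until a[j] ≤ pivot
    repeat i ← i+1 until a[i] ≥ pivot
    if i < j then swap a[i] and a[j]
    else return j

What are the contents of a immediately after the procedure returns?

5 5 5 7 7 7 8 5 5

pivot = a[0] = 5; i = -1, j = 9
j→8 (a[8]=5≤5), i→0 (a[0]=5≥5); i<j, swap → 5 5 8 7 7 7 5 5 5
j→7 (a[7]=5≤5), i→1 (a[1]=5≥5); i<j, swap → 5 5 8 7 7 7 5 5 5
j→6 (a[6]=5≤5), i→2 (a[2]=8≥5); i<j, swap → 5 5 5 7 7 7 8 5 5
j→2, i→3; i≥j, return j=2. a = 5 5 5 7 7 7 8 5 5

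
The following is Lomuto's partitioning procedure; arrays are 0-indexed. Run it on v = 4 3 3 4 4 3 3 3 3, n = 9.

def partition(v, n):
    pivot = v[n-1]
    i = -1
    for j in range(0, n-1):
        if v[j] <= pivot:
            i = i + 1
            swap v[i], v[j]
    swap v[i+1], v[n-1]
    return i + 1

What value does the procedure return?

pivot = v[8] = 3; i = -1
j=0: v[0]=4 > 3 → no swap
j=1: v[1]=3 ≤ 3 → i=0, swap v[0],v[1] → 3 4 3 4 4 3 3 3 3
j=2: v[2]=3 ≤ 3 → i=1, swap v[1],v[2] → 3 3 4 4 4 3 3 3 3
j=3: v[3]=4 > 3 → no swap
j=4: v[4]=4 > 3 → no swap
j=5: v[5]=3 ≤ 3 → i=2, swap v[2],v[5] → 3 3 3 4 4 4 3 3 3
j=6: v[6]=3 ≤ 3 → i=3, swap v[3],v[6] → 3 3 3 3 4 4 4 3 3
j=7: v[7]=3 ≤ 3 → i=4, swap v[4],v[7] → 3 3 3 3 3 4 4 4 3
final swap v[5],v[8] → 3 3 3 3 3 3 4 4 4; return 5

5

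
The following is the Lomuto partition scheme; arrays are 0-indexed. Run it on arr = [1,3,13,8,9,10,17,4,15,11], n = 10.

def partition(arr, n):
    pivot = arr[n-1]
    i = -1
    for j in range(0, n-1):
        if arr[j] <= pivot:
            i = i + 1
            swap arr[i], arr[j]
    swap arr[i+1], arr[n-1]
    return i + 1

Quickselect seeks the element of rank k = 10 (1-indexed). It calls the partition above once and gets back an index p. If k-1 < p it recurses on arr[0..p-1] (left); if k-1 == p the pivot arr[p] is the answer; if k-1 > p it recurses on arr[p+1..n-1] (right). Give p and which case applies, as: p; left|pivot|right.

pivot = arr[9] = 11; i = -1
j=0: arr[0]=1 ≤ 11 → i=0, swap arr[0],arr[0] (no change) → [1,3,13,8,9,10,17,4,15,11]
j=1: arr[1]=3 ≤ 11 → i=1, swap arr[1],arr[1] (no change) → [1,3,13,8,9,10,17,4,15,11]
j=2: arr[2]=13 > 11 → no swap
j=3: arr[3]=8 ≤ 11 → i=2, swap arr[2],arr[3] → [1,3,8,13,9,10,17,4,15,11]
j=4: arr[4]=9 ≤ 11 → i=3, swap arr[3],arr[4] → [1,3,8,9,13,10,17,4,15,11]
j=5: arr[5]=10 ≤ 11 → i=4, swap arr[4],arr[5] → [1,3,8,9,10,13,17,4,15,11]
j=6: arr[6]=17 > 11 → no swap
j=7: arr[7]=4 ≤ 11 → i=5, swap arr[5],arr[7] → [1,3,8,9,10,4,17,13,15,11]
j=8: arr[8]=15 > 11 → no swap
final swap arr[6],arr[9] → [1,3,8,9,10,4,11,13,15,17]; return 6
p = 6; k-1 = 9 > 6 ⇒ right

6; right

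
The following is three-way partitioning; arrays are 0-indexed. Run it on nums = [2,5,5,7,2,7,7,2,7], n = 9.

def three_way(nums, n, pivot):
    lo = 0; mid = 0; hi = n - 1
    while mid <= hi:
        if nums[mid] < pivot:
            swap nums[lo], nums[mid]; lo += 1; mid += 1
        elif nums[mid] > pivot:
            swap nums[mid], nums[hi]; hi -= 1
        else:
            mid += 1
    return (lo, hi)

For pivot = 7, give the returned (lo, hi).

pivot = 7; lo=0, mid=0, hi=8
nums[mid]=2<7: swap nums[0],nums[0]; lo=1,mid=1 → [2,5,5,7,2,7,7,2,7]
nums[mid]=5<7: swap nums[1],nums[1]; lo=2,mid=2 → [2,5,5,7,2,7,7,2,7]
nums[mid]=5<7: swap nums[2],nums[2]; lo=3,mid=3 → [2,5,5,7,2,7,7,2,7]
nums[mid]=7=7: mid=4
nums[mid]=2<7: swap nums[3],nums[4]; lo=4,mid=5 → [2,5,5,2,7,7,7,2,7]
nums[mid]=7=7: mid=6
nums[mid]=7=7: mid=7
nums[mid]=2<7: swap nums[4],nums[7]; lo=5,mid=8 → [2,5,5,2,2,7,7,7,7]
nums[mid]=7=7: mid=9
end: lo=5, hi=8; nums = [2,5,5,2,2,7,7,7,7]

(5, 8)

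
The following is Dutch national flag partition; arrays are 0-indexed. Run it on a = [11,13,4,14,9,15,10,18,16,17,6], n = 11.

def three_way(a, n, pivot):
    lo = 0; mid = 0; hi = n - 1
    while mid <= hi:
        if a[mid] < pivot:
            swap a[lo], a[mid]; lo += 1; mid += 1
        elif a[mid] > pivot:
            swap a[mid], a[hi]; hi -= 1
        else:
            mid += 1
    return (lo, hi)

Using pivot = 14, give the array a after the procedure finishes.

pivot = 14; lo=0, mid=0, hi=10
a[mid]=11<14: swap a[0],a[0]; lo=1,mid=1 → [11,13,4,14,9,15,10,18,16,17,6]
a[mid]=13<14: swap a[1],a[1]; lo=2,mid=2 → [11,13,4,14,9,15,10,18,16,17,6]
a[mid]=4<14: swap a[2],a[2]; lo=3,mid=3 → [11,13,4,14,9,15,10,18,16,17,6]
a[mid]=14=14: mid=4
a[mid]=9<14: swap a[3],a[4]; lo=4,mid=5 → [11,13,4,9,14,15,10,18,16,17,6]
a[mid]=15>14: swap a[5],a[10]; hi=9 → [11,13,4,9,14,6,10,18,16,17,15]
a[mid]=6<14: swap a[4],a[5]; lo=5,mid=6 → [11,13,4,9,6,14,10,18,16,17,15]
a[mid]=10<14: swap a[5],a[6]; lo=6,mid=7 → [11,13,4,9,6,10,14,18,16,17,15]
a[mid]=18>14: swap a[7],a[9]; hi=8 → [11,13,4,9,6,10,14,17,16,18,15]
a[mid]=17>14: swap a[7],a[8]; hi=7 → [11,13,4,9,6,10,14,16,17,18,15]
a[mid]=16>14: swap a[7],a[7]; hi=6 → [11,13,4,9,6,10,14,16,17,18,15]
end: lo=6, hi=6; a = [11,13,4,9,6,10,14,16,17,18,15]

[11,13,4,9,6,10,14,16,17,18,15]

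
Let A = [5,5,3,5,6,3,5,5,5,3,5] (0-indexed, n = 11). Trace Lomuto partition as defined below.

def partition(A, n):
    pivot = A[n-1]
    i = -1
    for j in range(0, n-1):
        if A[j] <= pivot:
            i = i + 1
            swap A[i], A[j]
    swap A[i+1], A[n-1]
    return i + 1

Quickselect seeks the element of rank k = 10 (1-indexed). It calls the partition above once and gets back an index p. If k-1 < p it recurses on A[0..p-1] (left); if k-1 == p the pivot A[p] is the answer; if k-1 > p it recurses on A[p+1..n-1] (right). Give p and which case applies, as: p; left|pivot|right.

pivot = A[10] = 5; i = -1
j=0: A[0]=5 ≤ 5 → i=0, swap A[0],A[0] (no change) → [5,5,3,5,6,3,5,5,5,3,5]
j=1: A[1]=5 ≤ 5 → i=1, swap A[1],A[1] (no change) → [5,5,3,5,6,3,5,5,5,3,5]
j=2: A[2]=3 ≤ 5 → i=2, swap A[2],A[2] (no change) → [5,5,3,5,6,3,5,5,5,3,5]
j=3: A[3]=5 ≤ 5 → i=3, swap A[3],A[3] (no change) → [5,5,3,5,6,3,5,5,5,3,5]
j=4: A[4]=6 > 5 → no swap
j=5: A[5]=3 ≤ 5 → i=4, swap A[4],A[5] → [5,5,3,5,3,6,5,5,5,3,5]
j=6: A[6]=5 ≤ 5 → i=5, swap A[5],A[6] → [5,5,3,5,3,5,6,5,5,3,5]
j=7: A[7]=5 ≤ 5 → i=6, swap A[6],A[7] → [5,5,3,5,3,5,5,6,5,3,5]
j=8: A[8]=5 ≤ 5 → i=7, swap A[7],A[8] → [5,5,3,5,3,5,5,5,6,3,5]
j=9: A[9]=3 ≤ 5 → i=8, swap A[8],A[9] → [5,5,3,5,3,5,5,5,3,6,5]
final swap A[9],A[10] → [5,5,3,5,3,5,5,5,3,5,6]; return 9
p = 9; k-1 = 9 == 9 ⇒ pivot

9; pivot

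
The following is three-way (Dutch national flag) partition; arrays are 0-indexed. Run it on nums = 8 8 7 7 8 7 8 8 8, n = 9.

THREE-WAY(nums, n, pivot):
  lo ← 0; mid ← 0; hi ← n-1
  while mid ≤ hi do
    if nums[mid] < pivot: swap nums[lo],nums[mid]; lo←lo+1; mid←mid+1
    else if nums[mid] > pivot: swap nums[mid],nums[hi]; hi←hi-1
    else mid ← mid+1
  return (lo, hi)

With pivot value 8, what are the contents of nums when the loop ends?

7 7 7 8 8 8 8 8 8

pivot = 8; lo=0, mid=0, hi=8
nums[mid]=8=8: mid=1
nums[mid]=8=8: mid=2
nums[mid]=7<8: swap nums[0],nums[2]; lo=1,mid=3 → 7 8 8 7 8 7 8 8 8
nums[mid]=7<8: swap nums[1],nums[3]; lo=2,mid=4 → 7 7 8 8 8 7 8 8 8
nums[mid]=8=8: mid=5
nums[mid]=7<8: swap nums[2],nums[5]; lo=3,mid=6 → 7 7 7 8 8 8 8 8 8
nums[mid]=8=8: mid=7
nums[mid]=8=8: mid=8
nums[mid]=8=8: mid=9
end: lo=3, hi=8; nums = 7 7 7 8 8 8 8 8 8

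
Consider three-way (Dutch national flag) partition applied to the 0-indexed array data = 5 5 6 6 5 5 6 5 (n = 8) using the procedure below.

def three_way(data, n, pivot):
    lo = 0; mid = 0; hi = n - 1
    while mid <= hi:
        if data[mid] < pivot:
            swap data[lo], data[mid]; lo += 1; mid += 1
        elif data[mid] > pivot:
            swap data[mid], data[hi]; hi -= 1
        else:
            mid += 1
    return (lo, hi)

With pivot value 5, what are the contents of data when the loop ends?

5 5 5 5 5 6 6 6

lo=0 mid=0 hi=7
5=5: mid=1
5=5: mid=2
6>5: swap(2,7), hi=6 ⇒ 5 5 5 6 5 5 6 6
5=5: mid=3
6>5: swap(3,6), hi=5 ⇒ 5 5 5 6 5 5 6 6
6>5: swap(3,5), hi=4 ⇒ 5 5 5 5 5 6 6 6
5=5: mid=4
5=5: mid=5
done. lo=0 hi=4; data=5 5 5 5 5 6 6 6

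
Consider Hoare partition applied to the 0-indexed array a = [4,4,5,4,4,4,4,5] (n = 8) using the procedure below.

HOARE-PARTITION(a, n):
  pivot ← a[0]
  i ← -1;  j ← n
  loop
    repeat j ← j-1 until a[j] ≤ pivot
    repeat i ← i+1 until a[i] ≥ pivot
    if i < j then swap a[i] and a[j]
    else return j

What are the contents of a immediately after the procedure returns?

pivot = a[0] = 4; i = -1, j = 8
j→6 (a[6]=4≤4), i→0 (a[0]=4≥4); i<j, swap → [4,4,5,4,4,4,4,5]
j→5 (a[5]=4≤4), i→1 (a[1]=4≥4); i<j, swap → [4,4,5,4,4,4,4,5]
j→4 (a[4]=4≤4), i→2 (a[2]=5≥4); i<j, swap → [4,4,4,4,5,4,4,5]
j→3, i→3; i≥j, return j=3. a = [4,4,4,4,5,4,4,5]

[4,4,4,4,5,4,4,5]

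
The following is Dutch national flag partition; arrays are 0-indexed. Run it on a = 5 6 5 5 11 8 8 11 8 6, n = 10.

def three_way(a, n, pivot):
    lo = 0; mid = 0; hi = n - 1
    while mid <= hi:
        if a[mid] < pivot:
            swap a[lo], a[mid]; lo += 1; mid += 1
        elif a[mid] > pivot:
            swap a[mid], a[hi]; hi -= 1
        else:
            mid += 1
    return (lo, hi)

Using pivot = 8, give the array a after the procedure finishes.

5 6 5 5 6 8 8 8 11 11

pivot = 8; lo=0, mid=0, hi=9
a[mid]=5<8: swap a[0],a[0]; lo=1,mid=1 → 5 6 5 5 11 8 8 11 8 6
a[mid]=6<8: swap a[1],a[1]; lo=2,mid=2 → 5 6 5 5 11 8 8 11 8 6
a[mid]=5<8: swap a[2],a[2]; lo=3,mid=3 → 5 6 5 5 11 8 8 11 8 6
a[mid]=5<8: swap a[3],a[3]; lo=4,mid=4 → 5 6 5 5 11 8 8 11 8 6
a[mid]=11>8: swap a[4],a[9]; hi=8 → 5 6 5 5 6 8 8 11 8 11
a[mid]=6<8: swap a[4],a[4]; lo=5,mid=5 → 5 6 5 5 6 8 8 11 8 11
a[mid]=8=8: mid=6
a[mid]=8=8: mid=7
a[mid]=11>8: swap a[7],a[8]; hi=7 → 5 6 5 5 6 8 8 8 11 11
a[mid]=8=8: mid=8
end: lo=5, hi=7; a = 5 6 5 5 6 8 8 8 11 11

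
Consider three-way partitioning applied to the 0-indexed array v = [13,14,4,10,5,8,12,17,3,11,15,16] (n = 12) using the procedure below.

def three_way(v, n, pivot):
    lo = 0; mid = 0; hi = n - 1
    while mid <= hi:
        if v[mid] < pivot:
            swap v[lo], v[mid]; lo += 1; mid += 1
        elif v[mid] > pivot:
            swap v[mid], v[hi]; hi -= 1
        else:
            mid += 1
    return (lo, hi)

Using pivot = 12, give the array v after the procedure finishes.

lo=0 mid=0 hi=11
13>12: swap(0,11), hi=10 ⇒ [16,14,4,10,5,8,12,17,3,11,15,13]
16>12: swap(0,10), hi=9 ⇒ [15,14,4,10,5,8,12,17,3,11,16,13]
15>12: swap(0,9), hi=8 ⇒ [11,14,4,10,5,8,12,17,3,15,16,13]
11<12: swap(0,0), lo=1 mid=1 ⇒ [11,14,4,10,5,8,12,17,3,15,16,13]
14>12: swap(1,8), hi=7 ⇒ [11,3,4,10,5,8,12,17,14,15,16,13]
3<12: swap(1,1), lo=2 mid=2 ⇒ [11,3,4,10,5,8,12,17,14,15,16,13]
4<12: swap(2,2), lo=3 mid=3 ⇒ [11,3,4,10,5,8,12,17,14,15,16,13]
10<12: swap(3,3), lo=4 mid=4 ⇒ [11,3,4,10,5,8,12,17,14,15,16,13]
5<12: swap(4,4), lo=5 mid=5 ⇒ [11,3,4,10,5,8,12,17,14,15,16,13]
8<12: swap(5,5), lo=6 mid=6 ⇒ [11,3,4,10,5,8,12,17,14,15,16,13]
12=12: mid=7
17>12: swap(7,7), hi=6 ⇒ [11,3,4,10,5,8,12,17,14,15,16,13]
done. lo=6 hi=6; v=[11,3,4,10,5,8,12,17,14,15,16,13]

[11,3,4,10,5,8,12,17,14,15,16,13]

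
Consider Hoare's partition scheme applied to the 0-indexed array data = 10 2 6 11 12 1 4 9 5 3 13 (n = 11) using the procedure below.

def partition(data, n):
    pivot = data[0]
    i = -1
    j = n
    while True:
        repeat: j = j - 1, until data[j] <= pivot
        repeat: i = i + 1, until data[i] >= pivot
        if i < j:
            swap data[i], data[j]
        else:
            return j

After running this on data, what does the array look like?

pivot = data[0] = 10; i = -1, j = 11
j→9 (data[9]=3≤10), i→0 (data[0]=10≥10); i<j, swap → 3 2 6 11 12 1 4 9 5 10 13
j→8 (data[8]=5≤10), i→3 (data[3]=11≥10); i<j, swap → 3 2 6 5 12 1 4 9 11 10 13
j→7 (data[7]=9≤10), i→4 (data[4]=12≥10); i<j, swap → 3 2 6 5 9 1 4 12 11 10 13
j→6, i→7; i≥j, return j=6. data = 3 2 6 5 9 1 4 12 11 10 13

3 2 6 5 9 1 4 12 11 10 13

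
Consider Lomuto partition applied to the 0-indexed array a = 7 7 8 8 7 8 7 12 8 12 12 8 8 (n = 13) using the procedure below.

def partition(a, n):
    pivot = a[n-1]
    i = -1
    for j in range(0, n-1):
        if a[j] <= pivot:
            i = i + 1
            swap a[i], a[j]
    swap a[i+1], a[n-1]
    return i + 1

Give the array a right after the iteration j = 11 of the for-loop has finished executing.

7 7 8 8 7 8 7 8 8 12 12 12 8

pivot = a[12] = 8; i = -1
j=0: a[0]=7 ≤ 8 → i=0, swap a[0],a[0] (no change) → 7 7 8 8 7 8 7 12 8 12 12 8 8
j=1: a[1]=7 ≤ 8 → i=1, swap a[1],a[1] (no change) → 7 7 8 8 7 8 7 12 8 12 12 8 8
j=2: a[2]=8 ≤ 8 → i=2, swap a[2],a[2] (no change) → 7 7 8 8 7 8 7 12 8 12 12 8 8
j=3: a[3]=8 ≤ 8 → i=3, swap a[3],a[3] (no change) → 7 7 8 8 7 8 7 12 8 12 12 8 8
j=4: a[4]=7 ≤ 8 → i=4, swap a[4],a[4] (no change) → 7 7 8 8 7 8 7 12 8 12 12 8 8
j=5: a[5]=8 ≤ 8 → i=5, swap a[5],a[5] (no change) → 7 7 8 8 7 8 7 12 8 12 12 8 8
j=6: a[6]=7 ≤ 8 → i=6, swap a[6],a[6] (no change) → 7 7 8 8 7 8 7 12 8 12 12 8 8
j=7: a[7]=12 > 8 → no swap
j=8: a[8]=8 ≤ 8 → i=7, swap a[7],a[8] → 7 7 8 8 7 8 7 8 12 12 12 8 8
j=9: a[9]=12 > 8 → no swap
j=10: a[10]=12 > 8 → no swap
j=11: a[11]=8 ≤ 8 → i=8, swap a[8],a[11] → 7 7 8 8 7 8 7 8 8 12 12 12 8
(after j=11) a = 7 7 8 8 7 8 7 8 8 12 12 12 8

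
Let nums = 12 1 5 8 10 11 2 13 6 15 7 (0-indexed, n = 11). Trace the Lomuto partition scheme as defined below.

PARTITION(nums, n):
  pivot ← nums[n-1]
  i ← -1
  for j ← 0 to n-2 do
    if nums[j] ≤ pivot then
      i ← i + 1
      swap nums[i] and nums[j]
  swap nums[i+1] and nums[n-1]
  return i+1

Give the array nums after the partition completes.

1 5 2 6 7 11 12 13 8 15 10

pivot = nums[10] = 7; i = -1
j=0: nums[0]=12 > 7 → no swap
j=1: nums[1]=1 ≤ 7 → i=0, swap nums[0],nums[1] → 1 12 5 8 10 11 2 13 6 15 7
j=2: nums[2]=5 ≤ 7 → i=1, swap nums[1],nums[2] → 1 5 12 8 10 11 2 13 6 15 7
j=3: nums[3]=8 > 7 → no swap
j=4: nums[4]=10 > 7 → no swap
j=5: nums[5]=11 > 7 → no swap
j=6: nums[6]=2 ≤ 7 → i=2, swap nums[2],nums[6] → 1 5 2 8 10 11 12 13 6 15 7
j=7: nums[7]=13 > 7 → no swap
j=8: nums[8]=6 ≤ 7 → i=3, swap nums[3],nums[8] → 1 5 2 6 10 11 12 13 8 15 7
j=9: nums[9]=15 > 7 → no swap
final swap nums[4],nums[10] → 1 5 2 6 7 11 12 13 8 15 10; return 4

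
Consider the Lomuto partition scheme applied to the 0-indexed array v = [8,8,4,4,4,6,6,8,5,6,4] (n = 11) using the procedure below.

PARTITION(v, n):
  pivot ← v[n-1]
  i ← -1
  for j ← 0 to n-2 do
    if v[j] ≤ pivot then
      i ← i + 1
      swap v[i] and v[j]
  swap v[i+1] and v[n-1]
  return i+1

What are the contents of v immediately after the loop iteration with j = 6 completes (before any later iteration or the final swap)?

[4,4,4,8,8,6,6,8,5,6,4]

pivot = v[10] = 4; i = -1
j=0: v[0]=8 > 4 → no swap
j=1: v[1]=8 > 4 → no swap
j=2: v[2]=4 ≤ 4 → i=0, swap v[0],v[2] → [4,8,8,4,4,6,6,8,5,6,4]
j=3: v[3]=4 ≤ 4 → i=1, swap v[1],v[3] → [4,4,8,8,4,6,6,8,5,6,4]
j=4: v[4]=4 ≤ 4 → i=2, swap v[2],v[4] → [4,4,4,8,8,6,6,8,5,6,4]
j=5: v[5]=6 > 4 → no swap
j=6: v[6]=6 > 4 → no swap
(after j=6) v = [4,4,4,8,8,6,6,8,5,6,4]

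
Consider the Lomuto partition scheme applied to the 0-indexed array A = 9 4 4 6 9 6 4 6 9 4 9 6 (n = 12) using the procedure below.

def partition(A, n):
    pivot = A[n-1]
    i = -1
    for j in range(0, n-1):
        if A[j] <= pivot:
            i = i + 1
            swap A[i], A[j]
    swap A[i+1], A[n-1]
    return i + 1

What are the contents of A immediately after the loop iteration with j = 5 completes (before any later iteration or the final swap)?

pivot = A[11] = 6; i = -1
j=0: A[0]=9 > 6 → no swap
j=1: A[1]=4 ≤ 6 → i=0, swap A[0],A[1] → 4 9 4 6 9 6 4 6 9 4 9 6
j=2: A[2]=4 ≤ 6 → i=1, swap A[1],A[2] → 4 4 9 6 9 6 4 6 9 4 9 6
j=3: A[3]=6 ≤ 6 → i=2, swap A[2],A[3] → 4 4 6 9 9 6 4 6 9 4 9 6
j=4: A[4]=9 > 6 → no swap
j=5: A[5]=6 ≤ 6 → i=3, swap A[3],A[5] → 4 4 6 6 9 9 4 6 9 4 9 6
(after j=5) A = 4 4 6 6 9 9 4 6 9 4 9 6

4 4 6 6 9 9 4 6 9 4 9 6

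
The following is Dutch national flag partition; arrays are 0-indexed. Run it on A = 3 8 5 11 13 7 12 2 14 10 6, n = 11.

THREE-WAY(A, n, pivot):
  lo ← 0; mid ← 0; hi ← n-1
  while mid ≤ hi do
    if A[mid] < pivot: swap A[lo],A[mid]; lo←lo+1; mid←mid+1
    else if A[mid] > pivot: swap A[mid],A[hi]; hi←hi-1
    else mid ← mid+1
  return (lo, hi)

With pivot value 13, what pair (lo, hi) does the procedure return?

(9, 9)

pivot = 13; lo=0, mid=0, hi=10
A[mid]=3<13: swap A[0],A[0]; lo=1,mid=1 → 3 8 5 11 13 7 12 2 14 10 6
A[mid]=8<13: swap A[1],A[1]; lo=2,mid=2 → 3 8 5 11 13 7 12 2 14 10 6
A[mid]=5<13: swap A[2],A[2]; lo=3,mid=3 → 3 8 5 11 13 7 12 2 14 10 6
A[mid]=11<13: swap A[3],A[3]; lo=4,mid=4 → 3 8 5 11 13 7 12 2 14 10 6
A[mid]=13=13: mid=5
A[mid]=7<13: swap A[4],A[5]; lo=5,mid=6 → 3 8 5 11 7 13 12 2 14 10 6
A[mid]=12<13: swap A[5],A[6]; lo=6,mid=7 → 3 8 5 11 7 12 13 2 14 10 6
A[mid]=2<13: swap A[6],A[7]; lo=7,mid=8 → 3 8 5 11 7 12 2 13 14 10 6
A[mid]=14>13: swap A[8],A[10]; hi=9 → 3 8 5 11 7 12 2 13 6 10 14
A[mid]=6<13: swap A[7],A[8]; lo=8,mid=9 → 3 8 5 11 7 12 2 6 13 10 14
A[mid]=10<13: swap A[8],A[9]; lo=9,mid=10 → 3 8 5 11 7 12 2 6 10 13 14
end: lo=9, hi=9; A = 3 8 5 11 7 12 2 6 10 13 14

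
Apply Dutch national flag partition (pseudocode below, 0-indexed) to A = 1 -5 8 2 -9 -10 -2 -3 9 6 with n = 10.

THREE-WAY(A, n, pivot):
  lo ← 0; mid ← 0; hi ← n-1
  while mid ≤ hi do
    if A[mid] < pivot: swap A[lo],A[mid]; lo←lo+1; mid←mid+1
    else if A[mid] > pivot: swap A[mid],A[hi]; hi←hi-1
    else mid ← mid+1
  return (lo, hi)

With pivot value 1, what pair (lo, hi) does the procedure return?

pivot = 1; lo=0, mid=0, hi=9
A[mid]=1=1: mid=1
A[mid]=-5<1: swap A[0],A[1]; lo=1,mid=2 → -5 1 8 2 -9 -10 -2 -3 9 6
A[mid]=8>1: swap A[2],A[9]; hi=8 → -5 1 6 2 -9 -10 -2 -3 9 8
A[mid]=6>1: swap A[2],A[8]; hi=7 → -5 1 9 2 -9 -10 -2 -3 6 8
A[mid]=9>1: swap A[2],A[7]; hi=6 → -5 1 -3 2 -9 -10 -2 9 6 8
A[mid]=-3<1: swap A[1],A[2]; lo=2,mid=3 → -5 -3 1 2 -9 -10 -2 9 6 8
A[mid]=2>1: swap A[3],A[6]; hi=5 → -5 -3 1 -2 -9 -10 2 9 6 8
A[mid]=-2<1: swap A[2],A[3]; lo=3,mid=4 → -5 -3 -2 1 -9 -10 2 9 6 8
A[mid]=-9<1: swap A[3],A[4]; lo=4,mid=5 → -5 -3 -2 -9 1 -10 2 9 6 8
A[mid]=-10<1: swap A[4],A[5]; lo=5,mid=6 → -5 -3 -2 -9 -10 1 2 9 6 8
end: lo=5, hi=5; A = -5 -3 -2 -9 -10 1 2 9 6 8

(5, 5)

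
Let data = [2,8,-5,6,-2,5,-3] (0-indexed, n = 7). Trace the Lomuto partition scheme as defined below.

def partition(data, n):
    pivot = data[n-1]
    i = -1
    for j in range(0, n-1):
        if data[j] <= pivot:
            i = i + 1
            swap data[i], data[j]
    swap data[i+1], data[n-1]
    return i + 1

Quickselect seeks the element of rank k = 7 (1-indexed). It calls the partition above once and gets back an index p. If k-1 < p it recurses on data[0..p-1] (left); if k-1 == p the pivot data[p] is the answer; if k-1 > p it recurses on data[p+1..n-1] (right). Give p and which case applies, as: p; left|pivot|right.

1; right

pivot=-3, i=-1
j=0: 2>-3, skip
j=1: 8>-3, skip
j=2: -5≤-3, i=0, swap(0,2) ⇒ [-5,8,2,6,-2,5,-3]
j=3: 6>-3, skip
j=4: -2>-3, skip
j=5: 5>-3, skip
swap(1,6) ⇒ [-5,-3,2,6,-2,5,8]; return 1
p = 1; k-1 = 6 > 1 ⇒ right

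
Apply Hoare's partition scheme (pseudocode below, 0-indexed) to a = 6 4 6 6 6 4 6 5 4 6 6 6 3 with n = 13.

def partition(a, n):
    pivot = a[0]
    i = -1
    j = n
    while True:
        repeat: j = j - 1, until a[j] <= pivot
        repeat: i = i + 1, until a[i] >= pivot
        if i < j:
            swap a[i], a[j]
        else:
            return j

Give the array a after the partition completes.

3 4 6 6 6 4 4 5 6 6 6 6 6

pivot = a[0] = 6; i = -1, j = 13
j→12 (a[12]=3≤6), i→0 (a[0]=6≥6); i<j, swap → 3 4 6 6 6 4 6 5 4 6 6 6 6
j→11 (a[11]=6≤6), i→2 (a[2]=6≥6); i<j, swap → 3 4 6 6 6 4 6 5 4 6 6 6 6
j→10 (a[10]=6≤6), i→3 (a[3]=6≥6); i<j, swap → 3 4 6 6 6 4 6 5 4 6 6 6 6
j→9 (a[9]=6≤6), i→4 (a[4]=6≥6); i<j, swap → 3 4 6 6 6 4 6 5 4 6 6 6 6
j→8 (a[8]=4≤6), i→6 (a[6]=6≥6); i<j, swap → 3 4 6 6 6 4 4 5 6 6 6 6 6
j→7, i→8; i≥j, return j=7. a = 3 4 6 6 6 4 4 5 6 6 6 6 6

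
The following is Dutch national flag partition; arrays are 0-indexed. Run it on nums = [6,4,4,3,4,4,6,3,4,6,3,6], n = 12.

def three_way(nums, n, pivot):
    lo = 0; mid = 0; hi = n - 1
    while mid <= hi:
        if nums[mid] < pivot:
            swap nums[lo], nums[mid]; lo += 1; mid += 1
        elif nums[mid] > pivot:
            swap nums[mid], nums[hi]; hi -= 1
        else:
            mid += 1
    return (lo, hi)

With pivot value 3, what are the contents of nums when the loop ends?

pivot = 3; lo=0, mid=0, hi=11
nums[mid]=6>3: swap nums[0],nums[11]; hi=10 → [6,4,4,3,4,4,6,3,4,6,3,6]
nums[mid]=6>3: swap nums[0],nums[10]; hi=9 → [3,4,4,3,4,4,6,3,4,6,6,6]
nums[mid]=3=3: mid=1
nums[mid]=4>3: swap nums[1],nums[9]; hi=8 → [3,6,4,3,4,4,6,3,4,4,6,6]
nums[mid]=6>3: swap nums[1],nums[8]; hi=7 → [3,4,4,3,4,4,6,3,6,4,6,6]
nums[mid]=4>3: swap nums[1],nums[7]; hi=6 → [3,3,4,3,4,4,6,4,6,4,6,6]
nums[mid]=3=3: mid=2
nums[mid]=4>3: swap nums[2],nums[6]; hi=5 → [3,3,6,3,4,4,4,4,6,4,6,6]
nums[mid]=6>3: swap nums[2],nums[5]; hi=4 → [3,3,4,3,4,6,4,4,6,4,6,6]
nums[mid]=4>3: swap nums[2],nums[4]; hi=3 → [3,3,4,3,4,6,4,4,6,4,6,6]
nums[mid]=4>3: swap nums[2],nums[3]; hi=2 → [3,3,3,4,4,6,4,4,6,4,6,6]
nums[mid]=3=3: mid=3
end: lo=0, hi=2; nums = [3,3,3,4,4,6,4,4,6,4,6,6]

[3,3,3,4,4,6,4,4,6,4,6,6]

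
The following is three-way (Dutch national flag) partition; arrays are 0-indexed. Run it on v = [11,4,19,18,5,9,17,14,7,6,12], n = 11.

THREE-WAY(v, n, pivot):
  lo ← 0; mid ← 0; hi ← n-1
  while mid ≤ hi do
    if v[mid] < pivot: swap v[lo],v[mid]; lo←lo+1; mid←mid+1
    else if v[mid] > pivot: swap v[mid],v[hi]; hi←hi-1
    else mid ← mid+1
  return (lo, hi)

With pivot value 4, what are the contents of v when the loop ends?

lo=0 mid=0 hi=10
11>4: swap(0,10), hi=9 ⇒ [12,4,19,18,5,9,17,14,7,6,11]
12>4: swap(0,9), hi=8 ⇒ [6,4,19,18,5,9,17,14,7,12,11]
6>4: swap(0,8), hi=7 ⇒ [7,4,19,18,5,9,17,14,6,12,11]
7>4: swap(0,7), hi=6 ⇒ [14,4,19,18,5,9,17,7,6,12,11]
14>4: swap(0,6), hi=5 ⇒ [17,4,19,18,5,9,14,7,6,12,11]
17>4: swap(0,5), hi=4 ⇒ [9,4,19,18,5,17,14,7,6,12,11]
9>4: swap(0,4), hi=3 ⇒ [5,4,19,18,9,17,14,7,6,12,11]
5>4: swap(0,3), hi=2 ⇒ [18,4,19,5,9,17,14,7,6,12,11]
18>4: swap(0,2), hi=1 ⇒ [19,4,18,5,9,17,14,7,6,12,11]
19>4: swap(0,1), hi=0 ⇒ [4,19,18,5,9,17,14,7,6,12,11]
4=4: mid=1
done. lo=0 hi=0; v=[4,19,18,5,9,17,14,7,6,12,11]

[4,19,18,5,9,17,14,7,6,12,11]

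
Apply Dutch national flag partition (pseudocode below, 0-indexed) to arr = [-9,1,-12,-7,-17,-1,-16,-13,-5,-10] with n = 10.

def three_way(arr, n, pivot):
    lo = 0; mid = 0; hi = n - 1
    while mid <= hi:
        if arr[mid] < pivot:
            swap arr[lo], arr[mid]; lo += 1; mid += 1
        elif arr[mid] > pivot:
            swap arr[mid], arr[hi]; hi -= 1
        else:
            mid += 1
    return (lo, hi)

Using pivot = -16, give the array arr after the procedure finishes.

[-17,-16,-7,-12,-1,1,-13,-5,-10,-9]

pivot = -16; lo=0, mid=0, hi=9
arr[mid]=-9>-16: swap arr[0],arr[9]; hi=8 → [-10,1,-12,-7,-17,-1,-16,-13,-5,-9]
arr[mid]=-10>-16: swap arr[0],arr[8]; hi=7 → [-5,1,-12,-7,-17,-1,-16,-13,-10,-9]
arr[mid]=-5>-16: swap arr[0],arr[7]; hi=6 → [-13,1,-12,-7,-17,-1,-16,-5,-10,-9]
arr[mid]=-13>-16: swap arr[0],arr[6]; hi=5 → [-16,1,-12,-7,-17,-1,-13,-5,-10,-9]
arr[mid]=-16=-16: mid=1
arr[mid]=1>-16: swap arr[1],arr[5]; hi=4 → [-16,-1,-12,-7,-17,1,-13,-5,-10,-9]
arr[mid]=-1>-16: swap arr[1],arr[4]; hi=3 → [-16,-17,-12,-7,-1,1,-13,-5,-10,-9]
arr[mid]=-17<-16: swap arr[0],arr[1]; lo=1,mid=2 → [-17,-16,-12,-7,-1,1,-13,-5,-10,-9]
arr[mid]=-12>-16: swap arr[2],arr[3]; hi=2 → [-17,-16,-7,-12,-1,1,-13,-5,-10,-9]
arr[mid]=-7>-16: swap arr[2],arr[2]; hi=1 → [-17,-16,-7,-12,-1,1,-13,-5,-10,-9]
end: lo=1, hi=1; arr = [-17,-16,-7,-12,-1,1,-13,-5,-10,-9]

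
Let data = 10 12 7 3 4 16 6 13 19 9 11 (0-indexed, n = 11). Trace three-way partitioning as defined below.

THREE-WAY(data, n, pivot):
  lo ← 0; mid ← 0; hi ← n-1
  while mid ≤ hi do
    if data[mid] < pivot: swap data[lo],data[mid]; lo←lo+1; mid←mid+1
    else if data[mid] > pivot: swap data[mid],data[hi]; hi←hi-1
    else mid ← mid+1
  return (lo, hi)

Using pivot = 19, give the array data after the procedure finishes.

pivot = 19; lo=0, mid=0, hi=10
data[mid]=10<19: swap data[0],data[0]; lo=1,mid=1 → 10 12 7 3 4 16 6 13 19 9 11
data[mid]=12<19: swap data[1],data[1]; lo=2,mid=2 → 10 12 7 3 4 16 6 13 19 9 11
data[mid]=7<19: swap data[2],data[2]; lo=3,mid=3 → 10 12 7 3 4 16 6 13 19 9 11
data[mid]=3<19: swap data[3],data[3]; lo=4,mid=4 → 10 12 7 3 4 16 6 13 19 9 11
data[mid]=4<19: swap data[4],data[4]; lo=5,mid=5 → 10 12 7 3 4 16 6 13 19 9 11
data[mid]=16<19: swap data[5],data[5]; lo=6,mid=6 → 10 12 7 3 4 16 6 13 19 9 11
data[mid]=6<19: swap data[6],data[6]; lo=7,mid=7 → 10 12 7 3 4 16 6 13 19 9 11
data[mid]=13<19: swap data[7],data[7]; lo=8,mid=8 → 10 12 7 3 4 16 6 13 19 9 11
data[mid]=19=19: mid=9
data[mid]=9<19: swap data[8],data[9]; lo=9,mid=10 → 10 12 7 3 4 16 6 13 9 19 11
data[mid]=11<19: swap data[9],data[10]; lo=10,mid=11 → 10 12 7 3 4 16 6 13 9 11 19
end: lo=10, hi=10; data = 10 12 7 3 4 16 6 13 9 11 19

10 12 7 3 4 16 6 13 9 11 19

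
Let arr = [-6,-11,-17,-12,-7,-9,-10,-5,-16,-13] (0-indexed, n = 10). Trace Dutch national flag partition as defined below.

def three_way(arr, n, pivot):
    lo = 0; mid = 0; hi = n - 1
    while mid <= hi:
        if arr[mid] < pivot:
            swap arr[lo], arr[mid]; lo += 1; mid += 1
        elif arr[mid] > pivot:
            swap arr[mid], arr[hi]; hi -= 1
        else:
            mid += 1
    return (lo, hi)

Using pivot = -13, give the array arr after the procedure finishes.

lo=0 mid=0 hi=9
-6>-13: swap(0,9), hi=8 ⇒ [-13,-11,-17,-12,-7,-9,-10,-5,-16,-6]
-13=-13: mid=1
-11>-13: swap(1,8), hi=7 ⇒ [-13,-16,-17,-12,-7,-9,-10,-5,-11,-6]
-16<-13: swap(0,1), lo=1 mid=2 ⇒ [-16,-13,-17,-12,-7,-9,-10,-5,-11,-6]
-17<-13: swap(1,2), lo=2 mid=3 ⇒ [-16,-17,-13,-12,-7,-9,-10,-5,-11,-6]
-12>-13: swap(3,7), hi=6 ⇒ [-16,-17,-13,-5,-7,-9,-10,-12,-11,-6]
-5>-13: swap(3,6), hi=5 ⇒ [-16,-17,-13,-10,-7,-9,-5,-12,-11,-6]
-10>-13: swap(3,5), hi=4 ⇒ [-16,-17,-13,-9,-7,-10,-5,-12,-11,-6]
-9>-13: swap(3,4), hi=3 ⇒ [-16,-17,-13,-7,-9,-10,-5,-12,-11,-6]
-7>-13: swap(3,3), hi=2 ⇒ [-16,-17,-13,-7,-9,-10,-5,-12,-11,-6]
done. lo=2 hi=2; arr=[-16,-17,-13,-7,-9,-10,-5,-12,-11,-6]

[-16,-17,-13,-7,-9,-10,-5,-12,-11,-6]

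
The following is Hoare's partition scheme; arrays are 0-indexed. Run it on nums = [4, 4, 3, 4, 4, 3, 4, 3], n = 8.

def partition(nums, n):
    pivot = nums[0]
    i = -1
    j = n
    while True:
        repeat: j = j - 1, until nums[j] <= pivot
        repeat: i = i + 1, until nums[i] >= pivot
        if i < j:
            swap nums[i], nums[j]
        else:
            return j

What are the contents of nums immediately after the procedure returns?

[3, 4, 3, 3, 4, 4, 4, 4]

pivot = nums[0] = 4; i = -1, j = 8
j→7 (nums[7]=3≤4), i→0 (nums[0]=4≥4); i<j, swap → [3, 4, 3, 4, 4, 3, 4, 4]
j→6 (nums[6]=4≤4), i→1 (nums[1]=4≥4); i<j, swap → [3, 4, 3, 4, 4, 3, 4, 4]
j→5 (nums[5]=3≤4), i→3 (nums[3]=4≥4); i<j, swap → [3, 4, 3, 3, 4, 4, 4, 4]
j→4, i→4; i≥j, return j=4. nums = [3, 4, 3, 3, 4, 4, 4, 4]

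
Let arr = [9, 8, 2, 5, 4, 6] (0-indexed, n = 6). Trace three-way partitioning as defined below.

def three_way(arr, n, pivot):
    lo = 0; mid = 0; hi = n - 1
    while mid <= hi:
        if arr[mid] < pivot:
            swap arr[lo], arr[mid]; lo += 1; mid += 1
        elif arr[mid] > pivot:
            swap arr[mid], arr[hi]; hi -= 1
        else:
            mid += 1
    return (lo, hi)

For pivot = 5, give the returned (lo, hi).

pivot = 5; lo=0, mid=0, hi=5
arr[mid]=9>5: swap arr[0],arr[5]; hi=4 → [6, 8, 2, 5, 4, 9]
arr[mid]=6>5: swap arr[0],arr[4]; hi=3 → [4, 8, 2, 5, 6, 9]
arr[mid]=4<5: swap arr[0],arr[0]; lo=1,mid=1 → [4, 8, 2, 5, 6, 9]
arr[mid]=8>5: swap arr[1],arr[3]; hi=2 → [4, 5, 2, 8, 6, 9]
arr[mid]=5=5: mid=2
arr[mid]=2<5: swap arr[1],arr[2]; lo=2,mid=3 → [4, 2, 5, 8, 6, 9]
end: lo=2, hi=2; arr = [4, 2, 5, 8, 6, 9]

(2, 2)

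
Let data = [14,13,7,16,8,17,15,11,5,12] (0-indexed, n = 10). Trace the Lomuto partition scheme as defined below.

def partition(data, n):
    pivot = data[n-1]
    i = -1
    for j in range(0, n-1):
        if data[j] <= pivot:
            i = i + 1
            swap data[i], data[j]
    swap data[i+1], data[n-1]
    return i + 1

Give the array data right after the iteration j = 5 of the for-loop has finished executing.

[7,8,14,16,13,17,15,11,5,12]

pivot=12, i=-1
j=0: 14>12, skip
j=1: 13>12, skip
j=2: 7≤12, i=0, swap(0,2) ⇒ [7,13,14,16,8,17,15,11,5,12]
j=3: 16>12, skip
j=4: 8≤12, i=1, swap(1,4) ⇒ [7,8,14,16,13,17,15,11,5,12]
j=5: 17>12, skip
(after j=5) data = [7,8,14,16,13,17,15,11,5,12]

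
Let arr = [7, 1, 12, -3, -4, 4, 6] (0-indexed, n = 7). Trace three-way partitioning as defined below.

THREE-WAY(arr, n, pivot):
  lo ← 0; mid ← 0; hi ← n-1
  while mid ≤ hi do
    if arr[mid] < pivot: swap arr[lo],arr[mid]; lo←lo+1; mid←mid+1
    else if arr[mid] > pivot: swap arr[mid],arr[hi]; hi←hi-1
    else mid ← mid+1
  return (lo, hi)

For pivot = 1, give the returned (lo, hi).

(2, 2)

pivot = 1; lo=0, mid=0, hi=6
arr[mid]=7>1: swap arr[0],arr[6]; hi=5 → [6, 1, 12, -3, -4, 4, 7]
arr[mid]=6>1: swap arr[0],arr[5]; hi=4 → [4, 1, 12, -3, -4, 6, 7]
arr[mid]=4>1: swap arr[0],arr[4]; hi=3 → [-4, 1, 12, -3, 4, 6, 7]
arr[mid]=-4<1: swap arr[0],arr[0]; lo=1,mid=1 → [-4, 1, 12, -3, 4, 6, 7]
arr[mid]=1=1: mid=2
arr[mid]=12>1: swap arr[2],arr[3]; hi=2 → [-4, 1, -3, 12, 4, 6, 7]
arr[mid]=-3<1: swap arr[1],arr[2]; lo=2,mid=3 → [-4, -3, 1, 12, 4, 6, 7]
end: lo=2, hi=2; arr = [-4, -3, 1, 12, 4, 6, 7]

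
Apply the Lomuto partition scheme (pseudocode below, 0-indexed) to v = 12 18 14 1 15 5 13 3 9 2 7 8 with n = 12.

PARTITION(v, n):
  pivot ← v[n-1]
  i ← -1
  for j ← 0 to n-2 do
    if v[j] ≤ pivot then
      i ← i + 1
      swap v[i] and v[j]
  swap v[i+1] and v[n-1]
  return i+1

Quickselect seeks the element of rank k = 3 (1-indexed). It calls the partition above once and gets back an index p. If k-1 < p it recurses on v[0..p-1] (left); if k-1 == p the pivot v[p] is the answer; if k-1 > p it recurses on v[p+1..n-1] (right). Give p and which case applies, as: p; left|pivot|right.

pivot = v[11] = 8; i = -1
j=0: v[0]=12 > 8 → no swap
j=1: v[1]=18 > 8 → no swap
j=2: v[2]=14 > 8 → no swap
j=3: v[3]=1 ≤ 8 → i=0, swap v[0],v[3] → 1 18 14 12 15 5 13 3 9 2 7 8
j=4: v[4]=15 > 8 → no swap
j=5: v[5]=5 ≤ 8 → i=1, swap v[1],v[5] → 1 5 14 12 15 18 13 3 9 2 7 8
j=6: v[6]=13 > 8 → no swap
j=7: v[7]=3 ≤ 8 → i=2, swap v[2],v[7] → 1 5 3 12 15 18 13 14 9 2 7 8
j=8: v[8]=9 > 8 → no swap
j=9: v[9]=2 ≤ 8 → i=3, swap v[3],v[9] → 1 5 3 2 15 18 13 14 9 12 7 8
j=10: v[10]=7 ≤ 8 → i=4, swap v[4],v[10] → 1 5 3 2 7 18 13 14 9 12 15 8
final swap v[5],v[11] → 1 5 3 2 7 8 13 14 9 12 15 18; return 5
p = 5; k-1 = 2 < 5 ⇒ left

5; left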